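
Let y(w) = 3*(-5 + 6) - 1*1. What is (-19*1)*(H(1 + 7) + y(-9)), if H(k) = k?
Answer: -190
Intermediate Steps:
y(w) = 2 (y(w) = 3*1 - 1 = 3 - 1 = 2)
(-19*1)*(H(1 + 7) + y(-9)) = (-19*1)*((1 + 7) + 2) = -19*(8 + 2) = -19*10 = -190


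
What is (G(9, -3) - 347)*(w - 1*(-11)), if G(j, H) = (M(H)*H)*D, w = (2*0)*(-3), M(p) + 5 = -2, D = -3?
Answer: -4510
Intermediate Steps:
M(p) = -7 (M(p) = -5 - 2 = -7)
w = 0 (w = 0*(-3) = 0)
G(j, H) = 21*H (G(j, H) = -7*H*(-3) = 21*H)
(G(9, -3) - 347)*(w - 1*(-11)) = (21*(-3) - 347)*(0 - 1*(-11)) = (-63 - 347)*(0 + 11) = -410*11 = -4510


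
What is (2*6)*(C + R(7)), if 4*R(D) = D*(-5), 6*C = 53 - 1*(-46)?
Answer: 93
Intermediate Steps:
C = 33/2 (C = (53 - 1*(-46))/6 = (53 + 46)/6 = (⅙)*99 = 33/2 ≈ 16.500)
R(D) = -5*D/4 (R(D) = (D*(-5))/4 = (-5*D)/4 = -5*D/4)
(2*6)*(C + R(7)) = (2*6)*(33/2 - 5/4*7) = 12*(33/2 - 35/4) = 12*(31/4) = 93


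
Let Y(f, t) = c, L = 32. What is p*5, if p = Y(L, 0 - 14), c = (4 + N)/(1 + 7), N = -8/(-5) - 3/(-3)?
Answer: 33/8 ≈ 4.1250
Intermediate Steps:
N = 13/5 (N = -8*(-⅕) - 3*(-⅓) = 8/5 + 1 = 13/5 ≈ 2.6000)
c = 33/40 (c = (4 + 13/5)/(1 + 7) = (33/5)/8 = (33/5)*(⅛) = 33/40 ≈ 0.82500)
Y(f, t) = 33/40
p = 33/40 ≈ 0.82500
p*5 = (33/40)*5 = 33/8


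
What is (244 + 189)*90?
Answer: 38970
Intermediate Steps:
(244 + 189)*90 = 433*90 = 38970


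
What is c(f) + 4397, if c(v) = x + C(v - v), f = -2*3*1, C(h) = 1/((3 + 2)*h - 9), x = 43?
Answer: 39959/9 ≈ 4439.9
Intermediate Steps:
C(h) = 1/(-9 + 5*h) (C(h) = 1/(5*h - 9) = 1/(-9 + 5*h))
f = -6 (f = -6*1 = -6)
c(v) = 386/9 (c(v) = 43 + 1/(-9 + 5*(v - v)) = 43 + 1/(-9 + 5*0) = 43 + 1/(-9 + 0) = 43 + 1/(-9) = 43 - ⅑ = 386/9)
c(f) + 4397 = 386/9 + 4397 = 39959/9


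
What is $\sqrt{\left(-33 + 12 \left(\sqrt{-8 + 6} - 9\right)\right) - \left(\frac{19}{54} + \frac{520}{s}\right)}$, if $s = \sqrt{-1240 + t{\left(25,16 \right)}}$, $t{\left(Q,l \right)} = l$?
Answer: $\frac{\sqrt{-13235622 + 238680 i \sqrt{34} + 1123632 i \sqrt{2}}}{306} \approx 1.3305 + 11.963 i$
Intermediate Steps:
$s = 6 i \sqrt{34}$ ($s = \sqrt{-1240 + 16} = \sqrt{-1224} = 6 i \sqrt{34} \approx 34.986 i$)
$\sqrt{\left(-33 + 12 \left(\sqrt{-8 + 6} - 9\right)\right) - \left(\frac{19}{54} + \frac{520}{s}\right)} = \sqrt{\left(-33 + 12 \left(\sqrt{-8 + 6} - 9\right)\right) - \left(\frac{19}{54} + 520 \left(- \frac{i \sqrt{34}}{204}\right)\right)} = \sqrt{\left(-33 + 12 \left(\sqrt{-2} - 9\right)\right) - \left(\frac{19}{54} + 520 \left(- \frac{i \sqrt{34}}{204}\right)\right)} = \sqrt{\left(-33 + 12 \left(i \sqrt{2} - 9\right)\right) - \left(\frac{19}{54} - \frac{130 i \sqrt{34}}{51}\right)} = \sqrt{\left(-33 + 12 \left(-9 + i \sqrt{2}\right)\right) - \left(\frac{19}{54} - \frac{130 i \sqrt{34}}{51}\right)} = \sqrt{\left(-33 - \left(108 - 12 i \sqrt{2}\right)\right) - \left(\frac{19}{54} - \frac{130 i \sqrt{34}}{51}\right)} = \sqrt{\left(-141 + 12 i \sqrt{2}\right) - \left(\frac{19}{54} - \frac{130 i \sqrt{34}}{51}\right)} = \sqrt{- \frac{7633}{54} + 12 i \sqrt{2} + \frac{130 i \sqrt{34}}{51}}$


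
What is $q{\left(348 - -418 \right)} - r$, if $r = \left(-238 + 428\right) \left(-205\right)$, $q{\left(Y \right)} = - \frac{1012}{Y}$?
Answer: $\frac{14917344}{383} \approx 38949.0$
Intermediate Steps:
$r = -38950$ ($r = 190 \left(-205\right) = -38950$)
$q{\left(348 - -418 \right)} - r = - \frac{1012}{348 - -418} - -38950 = - \frac{1012}{348 + 418} + 38950 = - \frac{1012}{766} + 38950 = \left(-1012\right) \frac{1}{766} + 38950 = - \frac{506}{383} + 38950 = \frac{14917344}{383}$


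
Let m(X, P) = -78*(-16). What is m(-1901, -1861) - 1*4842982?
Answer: -4841734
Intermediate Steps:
m(X, P) = 1248
m(-1901, -1861) - 1*4842982 = 1248 - 1*4842982 = 1248 - 4842982 = -4841734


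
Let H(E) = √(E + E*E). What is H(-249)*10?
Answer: 20*√15438 ≈ 2485.0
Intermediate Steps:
H(E) = √(E + E²)
H(-249)*10 = √(-249*(1 - 249))*10 = √(-249*(-248))*10 = √61752*10 = (2*√15438)*10 = 20*√15438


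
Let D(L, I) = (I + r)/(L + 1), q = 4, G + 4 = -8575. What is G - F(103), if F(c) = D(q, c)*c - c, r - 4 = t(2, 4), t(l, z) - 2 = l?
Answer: -53813/5 ≈ -10763.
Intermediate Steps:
G = -8579 (G = -4 - 8575 = -8579)
t(l, z) = 2 + l
r = 8 (r = 4 + (2 + 2) = 4 + 4 = 8)
D(L, I) = (8 + I)/(1 + L) (D(L, I) = (I + 8)/(L + 1) = (8 + I)/(1 + L))
F(c) = -c + c*(8/5 + c/5) (F(c) = ((8 + c)/(1 + 4))*c - c = ((8 + c)/5)*c - c = (8/5 + c/5)*c - c = c*(8/5 + c/5) - c = -c + c*(8/5 + c/5))
G - F(103) = -8579 - 103*(3 + 103)/5 = -8579 - 103*106/5 = -8579 - 1*10918/5 = -8579 - 10918/5 = -53813/5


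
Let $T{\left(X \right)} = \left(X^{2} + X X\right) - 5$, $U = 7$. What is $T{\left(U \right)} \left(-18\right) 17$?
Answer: $-28458$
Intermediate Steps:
$T{\left(X \right)} = -5 + 2 X^{2}$ ($T{\left(X \right)} = \left(X^{2} + X^{2}\right) - 5 = 2 X^{2} - 5 = -5 + 2 X^{2}$)
$T{\left(U \right)} \left(-18\right) 17 = \left(-5 + 2 \cdot 7^{2}\right) \left(-18\right) 17 = \left(-5 + 2 \cdot 49\right) \left(-18\right) 17 = \left(-5 + 98\right) \left(-18\right) 17 = 93 \left(-18\right) 17 = \left(-1674\right) 17 = -28458$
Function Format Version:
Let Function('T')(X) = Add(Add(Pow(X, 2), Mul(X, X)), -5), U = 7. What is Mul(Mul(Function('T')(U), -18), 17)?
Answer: -28458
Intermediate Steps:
Function('T')(X) = Add(-5, Mul(2, Pow(X, 2))) (Function('T')(X) = Add(Add(Pow(X, 2), Pow(X, 2)), -5) = Add(Mul(2, Pow(X, 2)), -5) = Add(-5, Mul(2, Pow(X, 2))))
Mul(Mul(Function('T')(U), -18), 17) = Mul(Mul(Add(-5, Mul(2, Pow(7, 2))), -18), 17) = Mul(Mul(Add(-5, Mul(2, 49)), -18), 17) = Mul(Mul(Add(-5, 98), -18), 17) = Mul(Mul(93, -18), 17) = Mul(-1674, 17) = -28458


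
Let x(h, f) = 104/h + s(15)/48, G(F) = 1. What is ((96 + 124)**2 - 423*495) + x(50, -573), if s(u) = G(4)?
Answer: -193179479/1200 ≈ -1.6098e+5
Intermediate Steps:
s(u) = 1
x(h, f) = 1/48 + 104/h (x(h, f) = 104/h + 1/48 = 1/48 + 104/h)
((96 + 124)**2 - 423*495) + x(50, -573) = ((96 + 124)**2 - 423*495) + (1/48)*(4992 + 50)/50 = (220**2 - 209385) + (1/48)*(1/50)*5042 = (48400 - 209385) + 2521/1200 = -160985 + 2521/1200 = -193179479/1200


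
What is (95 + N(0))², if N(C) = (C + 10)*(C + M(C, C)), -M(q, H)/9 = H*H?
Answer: 9025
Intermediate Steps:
M(q, H) = -9*H² (M(q, H) = -9*H*H = -9*H²)
N(C) = (10 + C)*(C - 9*C²) (N(C) = (C + 10)*(C - 9*C²) = (10 + C)*(C - 9*C²))
(95 + N(0))² = (95 + 0*(10 - 89*0 - 9*0²))² = (95 + 0*(10 + 0 - 9*0))² = (95 + 0*(10 + 0 + 0))² = (95 + 0*10)² = (95 + 0)² = 95² = 9025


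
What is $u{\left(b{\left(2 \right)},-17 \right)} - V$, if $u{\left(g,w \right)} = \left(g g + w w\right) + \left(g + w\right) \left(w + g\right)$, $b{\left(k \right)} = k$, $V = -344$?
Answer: $862$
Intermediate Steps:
$u{\left(g,w \right)} = g^{2} + w^{2} + \left(g + w\right)^{2}$ ($u{\left(g,w \right)} = \left(g^{2} + w^{2}\right) + \left(g + w\right) \left(g + w\right) = \left(g^{2} + w^{2}\right) + \left(g + w\right)^{2} = g^{2} + w^{2} + \left(g + w\right)^{2}$)
$u{\left(b{\left(2 \right)},-17 \right)} - V = \left(2^{2} + \left(-17\right)^{2} + \left(2 - 17\right)^{2}\right) - -344 = \left(4 + 289 + \left(-15\right)^{2}\right) + 344 = \left(4 + 289 + 225\right) + 344 = 518 + 344 = 862$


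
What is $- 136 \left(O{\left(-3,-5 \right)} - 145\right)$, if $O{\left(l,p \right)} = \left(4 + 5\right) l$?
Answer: $23392$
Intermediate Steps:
$O{\left(l,p \right)} = 9 l$
$- 136 \left(O{\left(-3,-5 \right)} - 145\right) = - 136 \left(9 \left(-3\right) - 145\right) = - 136 \left(-27 - 145\right) = \left(-136\right) \left(-172\right) = 23392$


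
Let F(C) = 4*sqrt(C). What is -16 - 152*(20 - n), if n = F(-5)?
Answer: -3056 + 608*I*sqrt(5) ≈ -3056.0 + 1359.5*I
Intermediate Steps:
n = 4*I*sqrt(5) (n = 4*sqrt(-5) = 4*(I*sqrt(5)) = 4*I*sqrt(5) ≈ 8.9443*I)
-16 - 152*(20 - n) = -16 - 152*(20 - 4*I*sqrt(5)) = -16 + (-3040 + 608*I*sqrt(5)) = -3056 + 608*I*sqrt(5)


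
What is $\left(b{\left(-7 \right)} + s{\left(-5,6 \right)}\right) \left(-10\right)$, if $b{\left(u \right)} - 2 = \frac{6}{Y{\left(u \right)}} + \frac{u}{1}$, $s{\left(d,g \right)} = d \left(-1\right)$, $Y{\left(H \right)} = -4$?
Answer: $15$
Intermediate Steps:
$s{\left(d,g \right)} = - d$
$b{\left(u \right)} = \frac{1}{2} + u$ ($b{\left(u \right)} = 2 + \left(\frac{6}{-4} + \frac{u}{1}\right) = 2 + \left(6 \left(- \frac{1}{4}\right) + u 1\right) = 2 + \left(- \frac{3}{2} + u\right) = \frac{1}{2} + u$)
$\left(b{\left(-7 \right)} + s{\left(-5,6 \right)}\right) \left(-10\right) = \left(\left(\frac{1}{2} - 7\right) - -5\right) \left(-10\right) = \left(- \frac{13}{2} + 5\right) \left(-10\right) = \left(- \frac{3}{2}\right) \left(-10\right) = 15$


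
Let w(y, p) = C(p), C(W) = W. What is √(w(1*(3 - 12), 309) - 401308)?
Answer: I*√400999 ≈ 633.25*I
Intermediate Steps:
w(y, p) = p
√(w(1*(3 - 12), 309) - 401308) = √(309 - 401308) = √(-400999) = I*√400999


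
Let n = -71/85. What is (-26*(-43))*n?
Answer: -79378/85 ≈ -933.86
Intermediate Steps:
n = -71/85 (n = -71*1/85 = -71/85 ≈ -0.83529)
(-26*(-43))*n = -26*(-43)*(-71/85) = 1118*(-71/85) = -79378/85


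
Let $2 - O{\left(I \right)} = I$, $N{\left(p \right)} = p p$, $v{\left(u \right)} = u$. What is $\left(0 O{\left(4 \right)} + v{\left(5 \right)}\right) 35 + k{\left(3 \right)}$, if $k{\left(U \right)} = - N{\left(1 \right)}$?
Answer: $174$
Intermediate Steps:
$N{\left(p \right)} = p^{2}$
$O{\left(I \right)} = 2 - I$
$k{\left(U \right)} = -1$ ($k{\left(U \right)} = - 1^{2} = \left(-1\right) 1 = -1$)
$\left(0 O{\left(4 \right)} + v{\left(5 \right)}\right) 35 + k{\left(3 \right)} = \left(0 \left(2 - 4\right) + 5\right) 35 - 1 = \left(0 \left(-2\right) + 5\right) 35 - 1 = \left(0 + 5\right) 35 - 1 = 5 \cdot 35 - 1 = 175 - 1 = 174$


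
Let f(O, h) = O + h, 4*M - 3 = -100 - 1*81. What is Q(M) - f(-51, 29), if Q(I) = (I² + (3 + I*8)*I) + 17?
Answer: 70911/4 ≈ 17728.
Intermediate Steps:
M = -89/2 (M = ¾ + (-100 - 1*81)/4 = ¾ + (-100 - 81)/4 = ¾ + (¼)*(-181) = ¾ - 181/4 = -89/2 ≈ -44.500)
Q(I) = 17 + I² + I*(3 + 8*I) (Q(I) = (I² + (3 + 8*I)*I) + 17 = (I² + I*(3 + 8*I)) + 17 = 17 + I² + I*(3 + 8*I))
Q(M) - f(-51, 29) = (17 + 3*(-89/2) + 9*(-89/2)²) - (-51 + 29) = (17 - 267/2 + 9*(7921/4)) - 1*(-22) = (17 - 267/2 + 71289/4) + 22 = 70823/4 + 22 = 70911/4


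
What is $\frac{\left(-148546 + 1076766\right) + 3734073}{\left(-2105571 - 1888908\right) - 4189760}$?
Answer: $- \frac{4662293}{8184239} \approx -0.56967$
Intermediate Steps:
$\frac{\left(-148546 + 1076766\right) + 3734073}{\left(-2105571 - 1888908\right) - 4189760} = \frac{928220 + 3734073}{\left(-2105571 - 1888908\right) - 4189760} = \frac{4662293}{-3994479 - 4189760} = \frac{4662293}{-8184239} = 4662293 \left(- \frac{1}{8184239}\right) = - \frac{4662293}{8184239}$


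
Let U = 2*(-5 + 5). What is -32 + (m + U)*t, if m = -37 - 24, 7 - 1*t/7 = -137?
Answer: -61520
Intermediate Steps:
t = 1008 (t = 49 - 7*(-137) = 49 + 959 = 1008)
U = 0 (U = 2*0 = 0)
m = -61
-32 + (m + U)*t = -32 + (-61 + 0)*1008 = -32 - 61*1008 = -32 - 61488 = -61520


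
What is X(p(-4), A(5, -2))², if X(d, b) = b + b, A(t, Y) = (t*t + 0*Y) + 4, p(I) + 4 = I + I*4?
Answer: 3364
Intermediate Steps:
p(I) = -4 + 5*I (p(I) = -4 + (I + I*4) = -4 + (I + 4*I) = -4 + 5*I)
A(t, Y) = 4 + t² (A(t, Y) = (t² + 0) + 4 = t² + 4 = 4 + t²)
X(d, b) = 2*b
X(p(-4), A(5, -2))² = (2*(4 + 5²))² = (2*(4 + 25))² = (2*29)² = 58² = 3364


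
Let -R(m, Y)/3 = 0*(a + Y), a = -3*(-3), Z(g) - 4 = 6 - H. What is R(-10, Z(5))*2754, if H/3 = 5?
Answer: 0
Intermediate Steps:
H = 15 (H = 3*5 = 15)
Z(g) = -5 (Z(g) = 4 + (6 - 1*15) = 4 + (6 - 15) = 4 - 9 = -5)
a = 9
R(m, Y) = 0 (R(m, Y) = -0*(9 + Y) = -3*0 = 0)
R(-10, Z(5))*2754 = 0*2754 = 0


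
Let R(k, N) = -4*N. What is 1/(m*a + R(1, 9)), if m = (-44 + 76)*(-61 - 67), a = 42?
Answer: -1/172068 ≈ -5.8117e-6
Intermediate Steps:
m = -4096 (m = 32*(-128) = -4096)
1/(m*a + R(1, 9)) = 1/(-4096*42 - 4*9) = 1/(-172032 - 36) = 1/(-172068) = -1/172068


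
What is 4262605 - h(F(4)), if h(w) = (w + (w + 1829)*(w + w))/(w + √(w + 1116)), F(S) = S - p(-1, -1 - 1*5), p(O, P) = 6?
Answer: 473150617/111 + 731*√1114/111 ≈ 4.2628e+6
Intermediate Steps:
F(S) = -6 + S (F(S) = S - 1*6 = S - 6 = -6 + S)
h(w) = (w + 2*w*(1829 + w))/(w + √(1116 + w)) (h(w) = (w + (1829 + w)*(2*w))/(w + √(1116 + w)) = (w + 2*w*(1829 + w))/(w + √(1116 + w)))
4262605 - h(F(4)) = 4262605 - (-6 + 4)*(3659 + 2*(-6 + 4))/((-6 + 4) + √(1116 + (-6 + 4))) = 4262605 - (-2)*(3659 + 2*(-2))/(-2 + √(1116 - 2)) = 4262605 - (-2)*(3659 - 4)/(-2 + √1114) = 4262605 - (-2)*3655/(-2 + √1114) = 4262605 - (-7310)/(-2 + √1114) = 4262605 + 7310/(-2 + √1114)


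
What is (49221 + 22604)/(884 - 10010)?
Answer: -425/54 ≈ -7.8704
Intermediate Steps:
(49221 + 22604)/(884 - 10010) = 71825/(-9126) = 71825*(-1/9126) = -425/54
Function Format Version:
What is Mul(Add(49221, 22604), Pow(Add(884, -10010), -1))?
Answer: Rational(-425, 54) ≈ -7.8704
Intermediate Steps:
Mul(Add(49221, 22604), Pow(Add(884, -10010), -1)) = Mul(71825, Pow(-9126, -1)) = Mul(71825, Rational(-1, 9126)) = Rational(-425, 54)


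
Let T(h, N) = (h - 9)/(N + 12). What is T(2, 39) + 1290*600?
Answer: 39473993/51 ≈ 7.7400e+5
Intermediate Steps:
T(h, N) = (-9 + h)/(12 + N)
T(2, 39) + 1290*600 = (-9 + 2)/(12 + 39) + 1290*600 = -7/51 + 774000 = 39473993/51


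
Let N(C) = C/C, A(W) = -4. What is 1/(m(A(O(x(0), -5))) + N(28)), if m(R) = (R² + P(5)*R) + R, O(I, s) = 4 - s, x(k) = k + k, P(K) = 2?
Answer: ⅕ ≈ 0.20000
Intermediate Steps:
x(k) = 2*k
m(R) = R² + 3*R (m(R) = (R² + 2*R) + R = R² + 3*R)
N(C) = 1
1/(m(A(O(x(0), -5))) + N(28)) = 1/(-4*(3 - 4) + 1) = 1/(-4*(-1) + 1) = 1/(4 + 1) = 1/5 = ⅕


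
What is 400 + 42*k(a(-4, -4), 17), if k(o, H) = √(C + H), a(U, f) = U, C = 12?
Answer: 400 + 42*√29 ≈ 626.18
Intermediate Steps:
k(o, H) = √(12 + H)
400 + 42*k(a(-4, -4), 17) = 400 + 42*√(12 + 17) = 400 + 42*√29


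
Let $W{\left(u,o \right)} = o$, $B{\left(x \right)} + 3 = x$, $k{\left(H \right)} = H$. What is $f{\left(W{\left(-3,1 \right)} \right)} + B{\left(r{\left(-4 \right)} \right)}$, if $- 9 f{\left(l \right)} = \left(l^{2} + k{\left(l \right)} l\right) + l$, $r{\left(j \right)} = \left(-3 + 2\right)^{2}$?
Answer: $- \frac{7}{3} \approx -2.3333$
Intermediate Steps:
$r{\left(j \right)} = 1$ ($r{\left(j \right)} = \left(-1\right)^{2} = 1$)
$B{\left(x \right)} = -3 + x$
$f{\left(l \right)} = - \frac{2 l^{2}}{9} - \frac{l}{9}$ ($f{\left(l \right)} = - \frac{\left(l^{2} + l l\right) + l}{9} = - \frac{\left(l^{2} + l^{2}\right) + l}{9} = - \frac{2 l^{2} + l}{9} = - \frac{l + 2 l^{2}}{9} = - \frac{2 l^{2}}{9} - \frac{l}{9}$)
$f{\left(W{\left(-3,1 \right)} \right)} + B{\left(r{\left(-4 \right)} \right)} = \left(- \frac{1}{9}\right) 1 \left(1 + 2 \cdot 1\right) + \left(-3 + 1\right) = \left(- \frac{1}{9}\right) 1 \left(1 + 2\right) - 2 = \left(- \frac{1}{9}\right) 1 \cdot 3 - 2 = - \frac{1}{3} - 2 = - \frac{7}{3}$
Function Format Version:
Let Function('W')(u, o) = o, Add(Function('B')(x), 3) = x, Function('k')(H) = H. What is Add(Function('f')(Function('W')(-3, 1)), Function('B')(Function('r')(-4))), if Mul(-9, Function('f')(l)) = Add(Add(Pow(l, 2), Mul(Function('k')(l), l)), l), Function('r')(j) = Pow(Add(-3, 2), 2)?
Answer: Rational(-7, 3) ≈ -2.3333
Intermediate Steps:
Function('r')(j) = 1 (Function('r')(j) = Pow(-1, 2) = 1)
Function('B')(x) = Add(-3, x)
Function('f')(l) = Add(Mul(Rational(-2, 9), Pow(l, 2)), Mul(Rational(-1, 9), l)) (Function('f')(l) = Mul(Rational(-1, 9), Add(Add(Pow(l, 2), Mul(l, l)), l)) = Mul(Rational(-1, 9), Add(Add(Pow(l, 2), Pow(l, 2)), l)) = Mul(Rational(-1, 9), Add(Mul(2, Pow(l, 2)), l)) = Mul(Rational(-1, 9), Add(l, Mul(2, Pow(l, 2)))) = Add(Mul(Rational(-2, 9), Pow(l, 2)), Mul(Rational(-1, 9), l)))
Add(Function('f')(Function('W')(-3, 1)), Function('B')(Function('r')(-4))) = Add(Mul(Rational(-1, 9), 1, Add(1, Mul(2, 1))), Add(-3, 1)) = Add(Mul(Rational(-1, 9), 1, Add(1, 2)), -2) = Add(Mul(Rational(-1, 9), 1, 3), -2) = Add(Rational(-1, 3), -2) = Rational(-7, 3)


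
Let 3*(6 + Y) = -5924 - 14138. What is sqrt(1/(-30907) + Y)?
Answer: I*sqrt(57543817453923)/92721 ≈ 81.813*I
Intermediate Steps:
Y = -20080/3 (Y = -6 + (-5924 - 14138)/3 = -6 + (1/3)*(-20062) = -6 - 20062/3 = -20080/3 ≈ -6693.3)
sqrt(1/(-30907) + Y) = sqrt(1/(-30907) - 20080/3) = sqrt(-1/30907 - 20080/3) = sqrt(-620612563/92721) = I*sqrt(57543817453923)/92721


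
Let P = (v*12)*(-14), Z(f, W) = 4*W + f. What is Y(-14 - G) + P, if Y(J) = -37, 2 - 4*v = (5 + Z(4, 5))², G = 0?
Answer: 35201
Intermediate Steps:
Z(f, W) = f + 4*W
v = -839/4 (v = ½ - (5 + (4 + 4*5))²/4 = ½ - (5 + (4 + 20))²/4 = ½ - (5 + 24)²/4 = ½ - ¼*29² = ½ - ¼*841 = ½ - 841/4 = -839/4 ≈ -209.75)
P = 35238 (P = -839/4*12*(-14) = -2517*(-14) = 35238)
Y(-14 - G) + P = -37 + 35238 = 35201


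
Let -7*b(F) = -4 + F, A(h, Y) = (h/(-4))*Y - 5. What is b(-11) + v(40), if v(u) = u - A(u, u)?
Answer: 3130/7 ≈ 447.14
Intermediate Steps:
A(h, Y) = -5 - Y*h/4 (A(h, Y) = (-h/4)*Y - 5 = -Y*h/4 - 5 = -5 - Y*h/4)
b(F) = 4/7 - F/7 (b(F) = -(-4 + F)/7 = 4/7 - F/7)
v(u) = 5 + u + u²/4 (v(u) = u - (-5 - u*u/4) = u - (-5 - u²/4) = u + (5 + u²/4) = 5 + u + u²/4)
b(-11) + v(40) = (4/7 - ⅐*(-11)) + (5 + 40 + (¼)*40²) = (4/7 + 11/7) + (5 + 40 + (¼)*1600) = 15/7 + (5 + 40 + 400) = 15/7 + 445 = 3130/7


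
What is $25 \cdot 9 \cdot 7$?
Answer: $1575$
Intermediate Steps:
$25 \cdot 9 \cdot 7 = 225 \cdot 7 = 1575$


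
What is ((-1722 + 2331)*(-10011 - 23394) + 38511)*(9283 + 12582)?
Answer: -443971754910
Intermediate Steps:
((-1722 + 2331)*(-10011 - 23394) + 38511)*(9283 + 12582) = (609*(-33405) + 38511)*21865 = (-20343645 + 38511)*21865 = -20305134*21865 = -443971754910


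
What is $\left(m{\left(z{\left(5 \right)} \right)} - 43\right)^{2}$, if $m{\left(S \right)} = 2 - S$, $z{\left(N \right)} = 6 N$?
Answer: $5041$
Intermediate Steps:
$\left(m{\left(z{\left(5 \right)} \right)} - 43\right)^{2} = \left(\left(2 - 6 \cdot 5\right) - 43\right)^{2} = \left(\left(2 - 30\right) - 43\right)^{2} = \left(-28 - 43\right)^{2} = \left(-71\right)^{2} = 5041$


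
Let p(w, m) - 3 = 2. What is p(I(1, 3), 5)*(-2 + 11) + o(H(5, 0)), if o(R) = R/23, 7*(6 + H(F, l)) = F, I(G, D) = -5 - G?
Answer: 7208/161 ≈ 44.770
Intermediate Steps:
H(F, l) = -6 + F/7
p(w, m) = 5 (p(w, m) = 3 + 2 = 5)
o(R) = R/23 (o(R) = R*(1/23) = R/23)
p(I(1, 3), 5)*(-2 + 11) + o(H(5, 0)) = 5*(-2 + 11) + (-6 + (⅐)*5)/23 = 5*9 + (-6 + 5/7)/23 = 45 + (1/23)*(-37/7) = 45 - 37/161 = 7208/161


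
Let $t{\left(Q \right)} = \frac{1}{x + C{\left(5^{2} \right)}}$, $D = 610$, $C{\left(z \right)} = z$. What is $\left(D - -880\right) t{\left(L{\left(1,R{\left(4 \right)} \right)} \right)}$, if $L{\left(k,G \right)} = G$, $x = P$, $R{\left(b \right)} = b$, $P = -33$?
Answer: $- \frac{745}{4} \approx -186.25$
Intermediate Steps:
$x = -33$
$t{\left(Q \right)} = - \frac{1}{8}$ ($t{\left(Q \right)} = \frac{1}{-33 + 5^{2}} = \frac{1}{-33 + 25} = \frac{1}{-8} = - \frac{1}{8}$)
$\left(D - -880\right) t{\left(L{\left(1,R{\left(4 \right)} \right)} \right)} = \left(610 - -880\right) \left(- \frac{1}{8}\right) = \left(610 + 880\right) \left(- \frac{1}{8}\right) = 1490 \left(- \frac{1}{8}\right) = - \frac{745}{4}$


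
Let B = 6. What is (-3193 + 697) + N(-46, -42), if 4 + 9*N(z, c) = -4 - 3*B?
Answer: -22490/9 ≈ -2498.9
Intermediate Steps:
N(z, c) = -26/9 (N(z, c) = -4/9 + (-4 - 3*6)/9 = -4/9 + (-4 - 18)/9 = -4/9 + (⅑)*(-22) = -4/9 - 22/9 = -26/9)
(-3193 + 697) + N(-46, -42) = (-3193 + 697) - 26/9 = -2496 - 26/9 = -22490/9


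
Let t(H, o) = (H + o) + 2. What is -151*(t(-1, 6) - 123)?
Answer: 17516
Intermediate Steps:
t(H, o) = 2 + H + o
-151*(t(-1, 6) - 123) = -151*((2 - 1 + 6) - 123) = -151*(7 - 123) = -151*(-116) = 17516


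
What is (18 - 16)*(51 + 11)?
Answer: 124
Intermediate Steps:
(18 - 16)*(51 + 11) = 2*62 = 124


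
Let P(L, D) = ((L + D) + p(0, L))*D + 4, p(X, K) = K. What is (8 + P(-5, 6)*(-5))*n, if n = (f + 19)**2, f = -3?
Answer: 27648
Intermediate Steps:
P(L, D) = 4 + D*(D + 2*L) (P(L, D) = ((L + D) + L)*D + 4 = ((D + L) + L)*D + 4 = (D + 2*L)*D + 4 = D*(D + 2*L) + 4 = 4 + D*(D + 2*L))
n = 256 (n = (-3 + 19)**2 = 16**2 = 256)
(8 + P(-5, 6)*(-5))*n = (8 + (4 + 6**2 + 2*6*(-5))*(-5))*256 = (8 + (4 + 36 - 60)*(-5))*256 = (8 - 20*(-5))*256 = (8 + 100)*256 = 108*256 = 27648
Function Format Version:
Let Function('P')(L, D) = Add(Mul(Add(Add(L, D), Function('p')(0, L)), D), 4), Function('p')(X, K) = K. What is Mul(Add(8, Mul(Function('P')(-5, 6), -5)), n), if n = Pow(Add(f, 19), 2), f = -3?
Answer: 27648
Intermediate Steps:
Function('P')(L, D) = Add(4, Mul(D, Add(D, Mul(2, L)))) (Function('P')(L, D) = Add(Mul(Add(Add(L, D), L), D), 4) = Add(Mul(Add(Add(D, L), L), D), 4) = Add(Mul(Add(D, Mul(2, L)), D), 4) = Add(Mul(D, Add(D, Mul(2, L))), 4) = Add(4, Mul(D, Add(D, Mul(2, L)))))
n = 256 (n = Pow(Add(-3, 19), 2) = Pow(16, 2) = 256)
Mul(Add(8, Mul(Function('P')(-5, 6), -5)), n) = Mul(Add(8, Mul(Add(4, Pow(6, 2), Mul(2, 6, -5)), -5)), 256) = Mul(Add(8, Mul(Add(4, 36, -60), -5)), 256) = Mul(Add(8, Mul(-20, -5)), 256) = Mul(Add(8, 100), 256) = Mul(108, 256) = 27648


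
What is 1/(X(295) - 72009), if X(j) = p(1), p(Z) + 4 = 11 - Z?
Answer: -1/72003 ≈ -1.3888e-5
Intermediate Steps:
p(Z) = 7 - Z (p(Z) = -4 + (11 - Z) = 7 - Z)
X(j) = 6 (X(j) = 7 - 1*1 = 7 - 1 = 6)
1/(X(295) - 72009) = 1/(6 - 72009) = 1/(-72003) = -1/72003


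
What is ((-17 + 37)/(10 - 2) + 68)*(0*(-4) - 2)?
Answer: -141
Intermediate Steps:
((-17 + 37)/(10 - 2) + 68)*(0*(-4) - 2) = (20/8 + 68)*(0 - 2) = (20*(⅛) + 68)*(-2) = (5/2 + 68)*(-2) = (141/2)*(-2) = -141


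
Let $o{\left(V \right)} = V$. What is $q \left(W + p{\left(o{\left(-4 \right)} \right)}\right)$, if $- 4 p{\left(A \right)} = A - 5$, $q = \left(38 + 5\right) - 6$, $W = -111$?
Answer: $- \frac{16095}{4} \approx -4023.8$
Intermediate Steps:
$q = 37$ ($q = 43 - 6 = 37$)
$p{\left(A \right)} = \frac{5}{4} - \frac{A}{4}$ ($p{\left(A \right)} = - \frac{A - 5}{4} = - \frac{-5 + A}{4} = \frac{5}{4} - \frac{A}{4}$)
$q \left(W + p{\left(o{\left(-4 \right)} \right)}\right) = 37 \left(-111 + \left(\frac{5}{4} - -1\right)\right) = 37 \left(-111 + \left(\frac{5}{4} + 1\right)\right) = 37 \left(-111 + \frac{9}{4}\right) = 37 \left(- \frac{435}{4}\right) = - \frac{16095}{4}$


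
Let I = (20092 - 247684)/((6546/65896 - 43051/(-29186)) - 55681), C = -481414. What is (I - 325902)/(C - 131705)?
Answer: 2908229731734484018/5471317356541903633 ≈ 0.53154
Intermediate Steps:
I = 109428546845088/26771233756621 (I = -227592/((6546*(1/65896) - 43051*(-1/29186)) - 55681) = -227592/((3273/32948 + 43051/29186) - 55681) = -227592/(756985063/480810164 - 55681) = -227592/(-26771233756621/480810164) = -227592*(-480810164/26771233756621) = 109428546845088/26771233756621 ≈ 4.0875)
(I - 325902)/(C - 131705) = (109428546845088/26771233756621 - 325902)/(-481414 - 131705) = -8724689195203452054/26771233756621/(-613119) = -8724689195203452054/26771233756621*(-1/613119) = 2908229731734484018/5471317356541903633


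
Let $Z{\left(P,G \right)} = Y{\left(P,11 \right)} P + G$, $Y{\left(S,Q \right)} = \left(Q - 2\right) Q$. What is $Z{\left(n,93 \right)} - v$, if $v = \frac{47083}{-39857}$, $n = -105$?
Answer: $- \frac{410559731}{39857} \approx -10301.0$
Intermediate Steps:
$Y{\left(S,Q \right)} = Q \left(-2 + Q\right)$ ($Y{\left(S,Q \right)} = \left(-2 + Q\right) Q = Q \left(-2 + Q\right)$)
$Z{\left(P,G \right)} = G + 99 P$ ($Z{\left(P,G \right)} = 11 \left(-2 + 11\right) P + G = 11 \cdot 9 P + G = 99 P + G = G + 99 P$)
$v = - \frac{47083}{39857}$ ($v = 47083 \left(- \frac{1}{39857}\right) = - \frac{47083}{39857} \approx -1.1813$)
$Z{\left(n,93 \right)} - v = \left(93 + 99 \left(-105\right)\right) - - \frac{47083}{39857} = \left(93 - 10395\right) + \frac{47083}{39857} = -10302 + \frac{47083}{39857} = - \frac{410559731}{39857}$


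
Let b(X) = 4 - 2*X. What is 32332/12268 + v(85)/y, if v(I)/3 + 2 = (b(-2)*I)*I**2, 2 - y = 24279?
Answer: -45008263607/74457559 ≈ -604.48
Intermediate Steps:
y = -24277 (y = 2 - 1*24279 = 2 - 24279 = -24277)
b(X) = 4 - 2*X
v(I) = -6 + 24*I**3 (v(I) = -6 + 3*(((4 - 2*(-2))*I)*I**2) = -6 + 3*(((4 + 4)*I)*I**2) = -6 + 3*((8*I)*I**2) = -6 + 3*(8*I**3) = -6 + 24*I**3)
32332/12268 + v(85)/y = 32332/12268 + (-6 + 24*85**3)/(-24277) = 32332*(1/12268) + (-6 + 24*614125)*(-1/24277) = 8083/3067 + (-6 + 14739000)*(-1/24277) = 8083/3067 + 14738994*(-1/24277) = 8083/3067 - 14738994/24277 = -45008263607/74457559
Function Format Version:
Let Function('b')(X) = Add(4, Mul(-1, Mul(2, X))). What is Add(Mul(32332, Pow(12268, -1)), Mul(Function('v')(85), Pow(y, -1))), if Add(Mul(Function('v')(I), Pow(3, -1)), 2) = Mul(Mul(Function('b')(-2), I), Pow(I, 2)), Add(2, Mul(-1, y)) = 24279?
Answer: Rational(-45008263607, 74457559) ≈ -604.48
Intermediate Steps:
y = -24277 (y = Add(2, Mul(-1, 24279)) = Add(2, -24279) = -24277)
Function('b')(X) = Add(4, Mul(-2, X))
Function('v')(I) = Add(-6, Mul(24, Pow(I, 3))) (Function('v')(I) = Add(-6, Mul(3, Mul(Mul(Add(4, Mul(-2, -2)), I), Pow(I, 2)))) = Add(-6, Mul(3, Mul(Mul(Add(4, 4), I), Pow(I, 2)))) = Add(-6, Mul(3, Mul(Mul(8, I), Pow(I, 2)))) = Add(-6, Mul(3, Mul(8, Pow(I, 3)))) = Add(-6, Mul(24, Pow(I, 3))))
Add(Mul(32332, Pow(12268, -1)), Mul(Function('v')(85), Pow(y, -1))) = Add(Mul(32332, Pow(12268, -1)), Mul(Add(-6, Mul(24, Pow(85, 3))), Pow(-24277, -1))) = Add(Mul(32332, Rational(1, 12268)), Mul(Add(-6, Mul(24, 614125)), Rational(-1, 24277))) = Add(Rational(8083, 3067), Mul(Add(-6, 14739000), Rational(-1, 24277))) = Add(Rational(8083, 3067), Mul(14738994, Rational(-1, 24277))) = Add(Rational(8083, 3067), Rational(-14738994, 24277)) = Rational(-45008263607, 74457559)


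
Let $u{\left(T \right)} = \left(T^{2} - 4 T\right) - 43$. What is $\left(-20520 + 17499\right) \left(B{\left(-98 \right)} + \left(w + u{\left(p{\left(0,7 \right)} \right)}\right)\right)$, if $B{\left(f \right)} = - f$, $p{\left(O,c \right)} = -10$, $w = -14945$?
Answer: $44559750$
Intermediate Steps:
$u{\left(T \right)} = -43 + T^{2} - 4 T$
$\left(-20520 + 17499\right) \left(B{\left(-98 \right)} + \left(w + u{\left(p{\left(0,7 \right)} \right)}\right)\right) = \left(-20520 + 17499\right) \left(\left(-1\right) \left(-98\right) - 14848\right) = - 3021 \left(98 + \left(-14945 + \left(-43 + 100 + 40\right)\right)\right) = - 3021 \left(98 + \left(-14945 + 97\right)\right) = - 3021 \left(98 - 14848\right) = \left(-3021\right) \left(-14750\right) = 44559750$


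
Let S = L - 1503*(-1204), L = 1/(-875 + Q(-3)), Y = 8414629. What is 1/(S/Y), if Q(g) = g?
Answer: 7388044262/1588839335 ≈ 4.6500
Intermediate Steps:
L = -1/878 (L = 1/(-875 - 3) = 1/(-878) = -1/878 ≈ -0.0011390)
S = 1588839335/878 (S = -1/878 - 1503*(-1204) = -1/878 + 1809612 = 1588839335/878 ≈ 1.8096e+6)
1/(S/Y) = 1/((1588839335/878)/8414629) = 1/((1588839335/878)*(1/8414629)) = 1/(1588839335/7388044262) = 7388044262/1588839335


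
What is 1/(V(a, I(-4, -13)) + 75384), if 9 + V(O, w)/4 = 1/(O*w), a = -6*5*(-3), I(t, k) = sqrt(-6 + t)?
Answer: 381449250/28741438089001 + 45*I*sqrt(10)/57482876178002 ≈ 1.3272e-5 + 2.4756e-12*I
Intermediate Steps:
a = 90 (a = -30*(-3) = 90)
V(O, w) = -36 + 4/(O*w) (V(O, w) = -36 + 4/((O*w)) = -36 + 4*(1/(O*w)) = -36 + 4/(O*w))
1/(V(a, I(-4, -13)) + 75384) = 1/((-36 + 4/(90*sqrt(-6 - 4))) + 75384) = 1/((-36 + 4*(1/90)/sqrt(-10)) + 75384) = 1/((-36 + 4*(1/90)/(I*sqrt(10))) + 75384) = 1/((-36 + 4*(1/90)*(-I*sqrt(10)/10)) + 75384) = 1/((-36 - I*sqrt(10)/225) + 75384) = 1/(75348 - I*sqrt(10)/225)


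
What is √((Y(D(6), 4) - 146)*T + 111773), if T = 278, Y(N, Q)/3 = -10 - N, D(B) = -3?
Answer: √65347 ≈ 255.63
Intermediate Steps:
Y(N, Q) = -30 - 3*N (Y(N, Q) = 3*(-10 - N) = -30 - 3*N)
√((Y(D(6), 4) - 146)*T + 111773) = √(((-30 - 3*(-3)) - 146)*278 + 111773) = √(((-30 + 9) - 146)*278 + 111773) = √((-21 - 146)*278 + 111773) = √(-167*278 + 111773) = √(-46426 + 111773) = √65347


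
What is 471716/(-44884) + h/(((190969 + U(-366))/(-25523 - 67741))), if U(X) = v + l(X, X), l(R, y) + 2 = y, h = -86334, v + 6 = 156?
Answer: 12903908662031/305773853 ≈ 42201.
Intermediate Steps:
v = 150 (v = -6 + 156 = 150)
l(R, y) = -2 + y
U(X) = 148 + X (U(X) = 150 + (-2 + X) = 148 + X)
471716/(-44884) + h/(((190969 + U(-366))/(-25523 - 67741))) = 471716/(-44884) - 86334*(-25523 - 67741)/(190969 + (148 - 366)) = 471716*(-1/44884) - 86334*(-93264/(190969 - 218)) = -16847/1603 - 86334/(190751*(-1/93264)) = -16847/1603 - 86334/(-190751/93264) = -16847/1603 - 86334*(-93264/190751) = -16847/1603 + 8051854176/190751 = 12903908662031/305773853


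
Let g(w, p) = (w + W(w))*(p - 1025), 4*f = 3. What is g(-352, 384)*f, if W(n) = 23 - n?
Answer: -44229/4 ≈ -11057.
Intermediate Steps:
f = ¾ (f = (¼)*3 = ¾ ≈ 0.75000)
g(w, p) = -23575 + 23*p (g(w, p) = (w + (23 - w))*(p - 1025) = 23*(-1025 + p) = -23575 + 23*p)
g(-352, 384)*f = (-23575 + 23*384)*(¾) = (-23575 + 8832)*(¾) = -14743*¾ = -44229/4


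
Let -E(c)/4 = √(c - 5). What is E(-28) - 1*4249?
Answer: -4249 - 4*I*√33 ≈ -4249.0 - 22.978*I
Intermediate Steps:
E(c) = -4*√(-5 + c) (E(c) = -4*√(c - 5) = -4*√(-5 + c))
E(-28) - 1*4249 = -4*√(-5 - 28) - 1*4249 = -4*I*√33 - 4249 = -4249 - 4*I*√33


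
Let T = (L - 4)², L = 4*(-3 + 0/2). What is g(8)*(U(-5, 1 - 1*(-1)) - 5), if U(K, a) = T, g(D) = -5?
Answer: -1255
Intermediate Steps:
L = -12 (L = 4*(-3 + 0*(½)) = 4*(-3 + 0) = 4*(-3) = -12)
T = 256 (T = (-12 - 4)² = (-16)² = 256)
U(K, a) = 256
g(8)*(U(-5, 1 - 1*(-1)) - 5) = -5*(256 - 5) = -5*251 = -1255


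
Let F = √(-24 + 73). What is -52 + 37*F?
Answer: 207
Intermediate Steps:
F = 7 (F = √49 = 7)
-52 + 37*F = -52 + 37*7 = -52 + 259 = 207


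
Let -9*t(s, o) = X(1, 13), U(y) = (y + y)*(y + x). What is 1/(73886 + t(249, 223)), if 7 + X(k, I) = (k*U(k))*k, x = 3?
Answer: 9/664973 ≈ 1.3534e-5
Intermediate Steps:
U(y) = 2*y*(3 + y) (U(y) = (y + y)*(y + 3) = (2*y)*(3 + y) = 2*y*(3 + y))
X(k, I) = -7 + 2*k**3*(3 + k) (X(k, I) = -7 + (k*(2*k*(3 + k)))*k = -7 + (2*k**2*(3 + k))*k = -7 + 2*k**3*(3 + k))
t(s, o) = -1/9 (t(s, o) = -(-7 + 2*1**3*(3 + 1))/9 = -(-7 + 2*1*4)/9 = -(-7 + 8)/9 = -1/9*1 = -1/9)
1/(73886 + t(249, 223)) = 1/(73886 - 1/9) = 1/(664973/9) = 9/664973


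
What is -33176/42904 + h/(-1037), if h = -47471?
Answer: 250286534/5561431 ≈ 45.004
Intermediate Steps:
-33176/42904 + h/(-1037) = -33176/42904 - 47471/(-1037) = -33176*1/42904 - 47471*(-1/1037) = -4147/5363 + 47471/1037 = 250286534/5561431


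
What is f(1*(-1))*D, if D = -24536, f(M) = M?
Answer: 24536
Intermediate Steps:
f(1*(-1))*D = (1*(-1))*(-24536) = -1*(-24536) = 24536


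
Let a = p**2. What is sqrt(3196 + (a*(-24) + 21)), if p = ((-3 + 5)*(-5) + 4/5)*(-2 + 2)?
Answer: sqrt(3217) ≈ 56.719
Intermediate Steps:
p = 0 (p = (2*(-5) + 4*(1/5))*0 = (-10 + 4/5)*0 = -46/5*0 = 0)
a = 0 (a = 0**2 = 0)
sqrt(3196 + (a*(-24) + 21)) = sqrt(3196 + (0*(-24) + 21)) = sqrt(3196 + (0 + 21)) = sqrt(3196 + 21) = sqrt(3217)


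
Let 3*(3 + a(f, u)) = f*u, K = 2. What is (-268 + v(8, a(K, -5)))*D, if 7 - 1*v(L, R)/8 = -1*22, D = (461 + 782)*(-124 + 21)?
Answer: 4609044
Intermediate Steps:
D = -128029 (D = 1243*(-103) = -128029)
a(f, u) = -3 + f*u/3 (a(f, u) = -3 + (f*u)/3 = -3 + f*u/3)
v(L, R) = 232 (v(L, R) = 56 - (-8)*22 = 56 - 8*(-22) = 56 + 176 = 232)
(-268 + v(8, a(K, -5)))*D = (-268 + 232)*(-128029) = -36*(-128029) = 4609044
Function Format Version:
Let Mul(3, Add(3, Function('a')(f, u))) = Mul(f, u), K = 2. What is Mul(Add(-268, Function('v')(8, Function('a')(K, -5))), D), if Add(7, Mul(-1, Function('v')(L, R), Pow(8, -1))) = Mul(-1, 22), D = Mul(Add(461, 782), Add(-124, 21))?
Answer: 4609044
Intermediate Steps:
D = -128029 (D = Mul(1243, -103) = -128029)
Function('a')(f, u) = Add(-3, Mul(Rational(1, 3), f, u)) (Function('a')(f, u) = Add(-3, Mul(Rational(1, 3), Mul(f, u))) = Add(-3, Mul(Rational(1, 3), f, u)))
Function('v')(L, R) = 232 (Function('v')(L, R) = Add(56, Mul(-8, Mul(-1, 22))) = Add(56, Mul(-8, -22)) = Add(56, 176) = 232)
Mul(Add(-268, Function('v')(8, Function('a')(K, -5))), D) = Mul(Add(-268, 232), -128029) = Mul(-36, -128029) = 4609044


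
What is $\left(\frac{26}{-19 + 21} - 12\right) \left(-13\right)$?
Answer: $-13$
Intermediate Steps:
$\left(\frac{26}{-19 + 21} - 12\right) \left(-13\right) = \left(\frac{26}{2} - 12\right) \left(-13\right) = \left(26 \cdot \frac{1}{2} - 12\right) \left(-13\right) = \left(13 - 12\right) \left(-13\right) = 1 \left(-13\right) = -13$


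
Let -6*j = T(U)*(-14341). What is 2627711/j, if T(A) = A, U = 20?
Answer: 7883133/143410 ≈ 54.969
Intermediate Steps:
j = 143410/3 (j = -10*(-14341)/3 = -⅙*(-286820) = 143410/3 ≈ 47803.)
2627711/j = 2627711/(143410/3) = 2627711*(3/143410) = 7883133/143410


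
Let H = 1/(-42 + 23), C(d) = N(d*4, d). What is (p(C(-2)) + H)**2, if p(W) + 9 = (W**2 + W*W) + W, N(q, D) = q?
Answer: 4443664/361 ≈ 12309.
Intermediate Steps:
C(d) = 4*d (C(d) = d*4 = 4*d)
p(W) = -9 + W + 2*W**2 (p(W) = -9 + ((W**2 + W*W) + W) = -9 + ((W**2 + W**2) + W) = -9 + (2*W**2 + W) = -9 + (W + 2*W**2) = -9 + W + 2*W**2)
H = -1/19 (H = 1/(-19) = -1/19 ≈ -0.052632)
(p(C(-2)) + H)**2 = ((-9 + 4*(-2) + 2*(4*(-2))**2) - 1/19)**2 = ((-9 - 8 + 2*(-8)**2) - 1/19)**2 = ((-9 - 8 + 2*64) - 1/19)**2 = ((-9 - 8 + 128) - 1/19)**2 = (111 - 1/19)**2 = (2108/19)**2 = 4443664/361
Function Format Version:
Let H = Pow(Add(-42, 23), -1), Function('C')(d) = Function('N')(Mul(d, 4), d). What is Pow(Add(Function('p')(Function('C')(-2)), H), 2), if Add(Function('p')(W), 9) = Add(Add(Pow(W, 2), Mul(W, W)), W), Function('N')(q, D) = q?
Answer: Rational(4443664, 361) ≈ 12309.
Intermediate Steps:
Function('C')(d) = Mul(4, d) (Function('C')(d) = Mul(d, 4) = Mul(4, d))
Function('p')(W) = Add(-9, W, Mul(2, Pow(W, 2))) (Function('p')(W) = Add(-9, Add(Add(Pow(W, 2), Mul(W, W)), W)) = Add(-9, Add(Add(Pow(W, 2), Pow(W, 2)), W)) = Add(-9, Add(Mul(2, Pow(W, 2)), W)) = Add(-9, Add(W, Mul(2, Pow(W, 2)))) = Add(-9, W, Mul(2, Pow(W, 2))))
H = Rational(-1, 19) (H = Pow(-19, -1) = Rational(-1, 19) ≈ -0.052632)
Pow(Add(Function('p')(Function('C')(-2)), H), 2) = Pow(Add(Add(-9, Mul(4, -2), Mul(2, Pow(Mul(4, -2), 2))), Rational(-1, 19)), 2) = Pow(Add(Add(-9, -8, Mul(2, Pow(-8, 2))), Rational(-1, 19)), 2) = Pow(Add(Add(-9, -8, Mul(2, 64)), Rational(-1, 19)), 2) = Pow(Add(Add(-9, -8, 128), Rational(-1, 19)), 2) = Pow(Add(111, Rational(-1, 19)), 2) = Pow(Rational(2108, 19), 2) = Rational(4443664, 361)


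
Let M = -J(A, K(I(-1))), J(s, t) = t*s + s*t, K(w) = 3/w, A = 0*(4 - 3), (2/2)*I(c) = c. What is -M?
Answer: 0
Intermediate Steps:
I(c) = c
A = 0 (A = 0*1 = 0)
J(s, t) = 2*s*t (J(s, t) = s*t + s*t = 2*s*t)
M = 0 (M = -2*0*3/(-1) = -2*0*3*(-1) = -2*0*(-3) = -1*0 = 0)
-M = -1*0 = 0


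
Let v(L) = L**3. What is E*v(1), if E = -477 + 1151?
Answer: 674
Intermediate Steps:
E = 674
E*v(1) = 674*1**3 = 674*1 = 674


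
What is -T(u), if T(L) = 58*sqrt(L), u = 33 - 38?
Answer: -58*I*sqrt(5) ≈ -129.69*I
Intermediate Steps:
u = -5
-T(u) = -58*sqrt(-5) = -58*I*sqrt(5)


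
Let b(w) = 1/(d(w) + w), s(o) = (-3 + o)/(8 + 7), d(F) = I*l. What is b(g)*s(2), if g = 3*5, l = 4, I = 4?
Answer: -1/465 ≈ -0.0021505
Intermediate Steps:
g = 15
d(F) = 16 (d(F) = 4*4 = 16)
s(o) = -⅕ + o/15 (s(o) = (-3 + o)/15 = (-3 + o)*(1/15) = -⅕ + o/15)
b(w) = 1/(16 + w)
b(g)*s(2) = (-⅕ + (1/15)*2)/(16 + 15) = (-⅕ + 2/15)/31 = (1/31)*(-1/15) = -1/465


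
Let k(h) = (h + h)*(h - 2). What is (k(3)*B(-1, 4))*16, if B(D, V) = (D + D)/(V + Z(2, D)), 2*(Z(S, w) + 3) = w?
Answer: -384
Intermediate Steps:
k(h) = 2*h*(-2 + h) (k(h) = (2*h)*(-2 + h) = 2*h*(-2 + h))
Z(S, w) = -3 + w/2
B(D, V) = 2*D/(-3 + V + D/2) (B(D, V) = (D + D)/(V + (-3 + D/2)) = (2*D)/(-3 + V + D/2) = 2*D/(-3 + V + D/2))
(k(3)*B(-1, 4))*16 = ((2*3*(-2 + 3))*(4*(-1)/(-6 - 1 + 2*4)))*16 = ((2*3*1)*(4*(-1)/(-6 - 1 + 8)))*16 = (6*(4*(-1)/1))*16 = (6*(4*(-1)*1))*16 = (6*(-4))*16 = -24*16 = -384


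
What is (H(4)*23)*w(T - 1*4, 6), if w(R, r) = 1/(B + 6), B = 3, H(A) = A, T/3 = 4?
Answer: 92/9 ≈ 10.222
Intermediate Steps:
T = 12 (T = 3*4 = 12)
w(R, r) = ⅑ (w(R, r) = 1/(3 + 6) = 1/9 = ⅑)
(H(4)*23)*w(T - 1*4, 6) = (4*23)*(⅑) = 92*(⅑) = 92/9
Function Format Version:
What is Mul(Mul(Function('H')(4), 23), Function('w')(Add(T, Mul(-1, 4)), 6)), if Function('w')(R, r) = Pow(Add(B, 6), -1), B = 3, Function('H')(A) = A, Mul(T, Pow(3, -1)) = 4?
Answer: Rational(92, 9) ≈ 10.222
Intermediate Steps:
T = 12 (T = Mul(3, 4) = 12)
Function('w')(R, r) = Rational(1, 9) (Function('w')(R, r) = Pow(Add(3, 6), -1) = Pow(9, -1) = Rational(1, 9))
Mul(Mul(Function('H')(4), 23), Function('w')(Add(T, Mul(-1, 4)), 6)) = Mul(Mul(4, 23), Rational(1, 9)) = Mul(92, Rational(1, 9)) = Rational(92, 9)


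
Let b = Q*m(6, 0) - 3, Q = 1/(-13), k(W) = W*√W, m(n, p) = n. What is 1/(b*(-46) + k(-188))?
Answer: 13455/563617234 + 15886*I*√47/281808617 ≈ 2.3873e-5 + 0.00038646*I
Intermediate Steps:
k(W) = W^(3/2)
Q = -1/13 ≈ -0.076923
b = -45/13 (b = -1/13*6 - 3 = -6/13 - 3 = -45/13 ≈ -3.4615)
1/(b*(-46) + k(-188)) = 1/(-45/13*(-46) + (-188)^(3/2)) = 1/(2070/13 - 376*I*√47)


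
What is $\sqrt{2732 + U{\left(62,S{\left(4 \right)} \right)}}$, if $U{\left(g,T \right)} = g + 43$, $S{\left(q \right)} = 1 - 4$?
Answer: $\sqrt{2837} \approx 53.263$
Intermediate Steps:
$S{\left(q \right)} = -3$
$U{\left(g,T \right)} = 43 + g$
$\sqrt{2732 + U{\left(62,S{\left(4 \right)} \right)}} = \sqrt{2732 + \left(43 + 62\right)} = \sqrt{2732 + 105} = \sqrt{2837}$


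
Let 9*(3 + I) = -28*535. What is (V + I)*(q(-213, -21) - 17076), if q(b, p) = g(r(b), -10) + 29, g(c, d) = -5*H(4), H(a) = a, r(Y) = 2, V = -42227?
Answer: 2247439450/3 ≈ 7.4915e+8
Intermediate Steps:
g(c, d) = -20 (g(c, d) = -5*4 = -20)
I = -15007/9 (I = -3 + (-28*535)/9 = -3 + (⅑)*(-14980) = -3 - 14980/9 = -15007/9 ≈ -1667.4)
q(b, p) = 9 (q(b, p) = -20 + 29 = 9)
(V + I)*(q(-213, -21) - 17076) = (-42227 - 15007/9)*(9 - 17076) = -395050/9*(-17067) = 2247439450/3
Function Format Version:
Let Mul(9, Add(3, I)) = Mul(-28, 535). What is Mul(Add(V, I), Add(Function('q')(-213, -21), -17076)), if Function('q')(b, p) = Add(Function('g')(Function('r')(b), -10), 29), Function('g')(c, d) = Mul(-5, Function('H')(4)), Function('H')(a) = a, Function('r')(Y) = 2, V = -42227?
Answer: Rational(2247439450, 3) ≈ 7.4915e+8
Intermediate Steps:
Function('g')(c, d) = -20 (Function('g')(c, d) = Mul(-5, 4) = -20)
I = Rational(-15007, 9) (I = Add(-3, Mul(Rational(1, 9), Mul(-28, 535))) = Add(-3, Mul(Rational(1, 9), -14980)) = Add(-3, Rational(-14980, 9)) = Rational(-15007, 9) ≈ -1667.4)
Function('q')(b, p) = 9 (Function('q')(b, p) = Add(-20, 29) = 9)
Mul(Add(V, I), Add(Function('q')(-213, -21), -17076)) = Mul(Add(-42227, Rational(-15007, 9)), Add(9, -17076)) = Mul(Rational(-395050, 9), -17067) = Rational(2247439450, 3)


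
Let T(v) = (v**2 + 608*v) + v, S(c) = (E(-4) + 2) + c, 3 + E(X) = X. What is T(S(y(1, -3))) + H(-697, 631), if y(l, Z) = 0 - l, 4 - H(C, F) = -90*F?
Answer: 53176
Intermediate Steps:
H(C, F) = 4 + 90*F (H(C, F) = 4 - (-90)*F = 4 + 90*F)
E(X) = -3 + X
y(l, Z) = -l
S(c) = -5 + c (S(c) = ((-3 - 4) + 2) + c = (-7 + 2) + c = -5 + c)
T(v) = v**2 + 609*v
T(S(y(1, -3))) + H(-697, 631) = (-5 - 1*1)*(609 + (-5 - 1*1)) + (4 + 90*631) = (-5 - 1)*(609 + (-5 - 1)) + (4 + 56790) = -6*(609 - 6) + 56794 = -6*603 + 56794 = -3618 + 56794 = 53176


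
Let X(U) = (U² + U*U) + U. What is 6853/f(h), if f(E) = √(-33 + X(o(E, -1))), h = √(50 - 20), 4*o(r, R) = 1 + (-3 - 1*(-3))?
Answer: -13706*I*√58/87 ≈ -1199.8*I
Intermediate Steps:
o(r, R) = ¼ (o(r, R) = (1 + (-3 - 1*(-3)))/4 = (1 + (-3 + 3))/4 = (1 + 0)/4 = (¼)*1 = ¼)
X(U) = U + 2*U² (X(U) = (U² + U²) + U = 2*U² + U = U + 2*U²)
h = √30 ≈ 5.4772
f(E) = 3*I*√58/4 (f(E) = √(-33 + (1 + 2*(¼))/4) = √(-33 + (1 + ½)/4) = √(-33 + (¼)*(3/2)) = √(-33 + 3/8) = √(-261/8) = 3*I*√58/4)
6853/f(h) = 6853/((3*I*√58/4)) = 6853*(-2*I*√58/87) = -13706*I*√58/87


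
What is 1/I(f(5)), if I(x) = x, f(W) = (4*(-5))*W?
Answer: -1/100 ≈ -0.010000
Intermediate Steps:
f(W) = -20*W
1/I(f(5)) = 1/(-20*5) = 1/(-100) = -1/100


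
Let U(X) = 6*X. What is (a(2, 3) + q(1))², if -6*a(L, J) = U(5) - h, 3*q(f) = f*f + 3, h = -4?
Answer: 169/9 ≈ 18.778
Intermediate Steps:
q(f) = 1 + f²/3 (q(f) = (f*f + 3)/3 = (f² + 3)/3 = (3 + f²)/3 = 1 + f²/3)
a(L, J) = -17/3 (a(L, J) = -(6*5 - 1*(-4))/6 = -(30 + 4)/6 = -⅙*34 = -17/3)
(a(2, 3) + q(1))² = (-17/3 + (1 + (⅓)*1²))² = (-17/3 + (1 + (⅓)*1))² = (-17/3 + (1 + ⅓))² = (-17/3 + 4/3)² = (-13/3)² = 169/9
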